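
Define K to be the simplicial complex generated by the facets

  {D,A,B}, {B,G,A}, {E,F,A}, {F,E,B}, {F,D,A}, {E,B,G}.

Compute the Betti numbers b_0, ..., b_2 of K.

b_0 = 1, b_1 = 1, b_2 = 0.

Fix the vertex order A < B < D < E < F < G and write every simplex with vertices in increasing order. Then dim K = 2 and the simplices of K are:

  0-simplices (6): A, B, D, E, F, G
  1-simplices (12): AB, AD, AE, AF, AG, BD, BE, BF, BG, DF, EF, EG
  2-simplices (6): ABD, ABG, ADF, AEF, BEF, BEG

giving chain groups C_0 ≅ Z^6, C_1 ≅ Z^12, C_2 ≅ Z^6.

∂_1: C_1 → C_0 sends each edge [p,q] (with p < q) to q − p.
The resulting 6×12 matrix has rank 5, and its Smith normal form has invariant factors (1,1,1,1,1).

∂_2: C_2 → C_1 maps a triangle to the signed sum of its edges. For instance
  ∂AEF = EF − AF + AE,
  ∂ABG = BG − AG + AB.
As a 12×6 matrix over Z this has rank 6, with invariant factors (1,1,1,1,1,1).

From H_k ≅ ker(∂_k) / im(∂_{k+1}) we obtain:

  H_0: rank C_0 − rank ∂_1 = 6 − 5 = 1, and the invariant factors of ∂_1 are all 1, so H_0 ≅ Z.
  H_1: rank ker ∂_1 − rank ∂_2 = (12 − 5) − 6 = 1, and the invariant factors of ∂_2 are all 1, so H_1 ≅ Z.
  H_2: rank ker ∂_2 − rank ∂_3 = (6 − 6) − 0 = 0, and there is no ∂_3, so H_2 ≅ 0.

Hence the Betti numbers are b_0 = 1, b_1 = 1, b_2 = 0.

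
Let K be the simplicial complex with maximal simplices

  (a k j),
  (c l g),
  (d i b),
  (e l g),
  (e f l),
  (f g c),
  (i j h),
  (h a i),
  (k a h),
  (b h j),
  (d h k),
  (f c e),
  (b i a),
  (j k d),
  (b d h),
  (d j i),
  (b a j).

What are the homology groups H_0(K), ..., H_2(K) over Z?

H_0 ≅ Z^2,  H_1 ≅ Z ⊕ Z_2,  H_2 = 0.

We work with the vertex ordering a < b < c < d < e < f < g < h < i < j < k < l. The simplices of K, each written with vertices in increasing order, are:

  0-simplices (12): a, b, c, d, e, f, g, h, i, j, k, l
  1-simplices (28): ab, ah, ai, aj, ak, bd, bh, bi, bj, ce, cf, cg, cl, dh, di, dj, dk, ef, eg, el, fg, fl, gl, hi, hj, hk, ij, jk
  2-simplices (17): abi, abj, ahi, ahk, ajk, bdh, bdi, bhj, cef, cfg, cgl, dhk, dij, djk, efl, egl, hij

so the chain groups are C_0 ≅ Z^12, C_1 ≅ Z^28, C_2 ≅ Z^17.

∂_1: C_1 → C_0 sends each edge [p,q] (with p < q) to q − p. For instance
  ∂ah = h − a.
As a 12×28 matrix over Z this has rank 10, with invariant factors (1,1,1,1,1,1,1,1,1,1).

The boundary map ∂_2: C_2 → C_1 maps a triangle to the signed sum of its edges. For instance
  ∂bhj = hj − bj + bh,
  ∂abi = bi − ai + ab.
As a 28×17 matrix over Z this has rank 17, with invariant factors (1,1,1,1,1,1,1,1,1,1,1,1,1,1,1,1,2).

From H_k ≅ ker(∂_k) / im(∂_{k+1}) we obtain:

  H_0: rank C_0 − rank ∂_1 = 12 − 10 = 2, and the invariant factors of ∂_1 are all 1, so H_0 = Z^2.
  H_1: rank ker ∂_1 − rank ∂_2 = (28 − 10) − 17 = 1, and ∂_2 has invariant factor 2 > 1, so H_1 = Z ⊕ Z_2.
  H_2: rank ker ∂_2 − rank ∂_3 = (17 − 17) − 0 = 0, and there is no ∂_3, so H_2 = 0.

As a check, the Euler characteristic is 12 − 28 + 17 = 1, which agrees with 2 − 1 + 0 = 1.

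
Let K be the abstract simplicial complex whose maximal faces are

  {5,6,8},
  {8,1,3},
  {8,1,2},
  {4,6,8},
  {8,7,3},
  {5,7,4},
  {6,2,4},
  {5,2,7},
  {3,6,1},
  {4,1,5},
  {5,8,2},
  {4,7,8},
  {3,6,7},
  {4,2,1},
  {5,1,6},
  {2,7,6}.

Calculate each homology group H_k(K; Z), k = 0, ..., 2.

Take the total order 1 < 2 < 3 < 4 < 5 < 6 < 7 < 8 on the vertex set. Then K (dimension 2) consists of the simplices:

  0-simplices (8): [1], [2], [3], [4], [5], [6], [7], [8]
  1-simplices (24): (24 of them)
  2-simplices (16): [1,2,4], [1,2,8], [1,3,6], [1,3,8], [1,4,5], [1,5,6], [2,4,6], [2,5,7], [2,5,8], [2,6,7], [3,6,7], [3,7,8], [4,5,7], [4,6,8], [4,7,8], [5,6,8]

so the chain groups are C_0 ≅ Z^8, C_1 ≅ Z^24, C_2 ≅ Z^16.

∂_1: C_1 → C_0 is given by ∂[p,q] = [q] − [p]. For instance
  ∂[5,7] = [7] − [5].
This gives a 8×24 integer matrix of rank 7; reducing to Smith normal form yields diagonal entries (1,1,1,1,1,1,1).

Boundary ∂_2: C_2 → C_1 acts by ∂[p,q,r] = [q,r] − [p,r] + [p,q]. For instance
  ∂[1,3,8] = [3,8] − [1,8] + [1,3],
  ∂[2,4,6] = [4,6] − [2,6] + [2,4].
The 24×16 boundary matrix has rank 15 and Smith normal form diag(1,1,1,1,1,1,1,1,1,1,1,1,1,1,1).

Computing H_k = (kernel of ∂_k) / (image of ∂_{k+1}):

  H_0: rank C_0 − rank ∂_1 = 8 − 7 = 1, and the invariant factors of ∂_1 are all 1, so H_0 = Z.
  H_1: rank ker ∂_1 − rank ∂_2 = (24 − 7) − 15 = 2, and the invariant factors of ∂_2 are all 1, so H_1 = Z^2.
  H_2: rank ker ∂_2 − rank ∂_3 = (16 − 15) − 0 = 1, and there is no ∂_3, so H_2 = Z.

As a check, the Euler characteristic is 8 − 24 + 16 = 0, which agrees with 1 − 2 + 1 = 0.

H_0 = Z,  H_1 = Z^2,  H_2 = Z.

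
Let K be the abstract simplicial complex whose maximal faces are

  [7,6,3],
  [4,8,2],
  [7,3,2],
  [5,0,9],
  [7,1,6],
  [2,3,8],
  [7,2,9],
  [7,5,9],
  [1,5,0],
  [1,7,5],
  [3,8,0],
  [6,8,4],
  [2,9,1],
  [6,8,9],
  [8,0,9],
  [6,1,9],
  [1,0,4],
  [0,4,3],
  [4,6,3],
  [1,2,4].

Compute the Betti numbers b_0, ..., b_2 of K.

b_0 = 1, b_1 = 1, b_2 = 0.

We work with the vertex ordering 0 < 1 < 2 < 3 < 4 < 5 < 6 < 7 < 8 < 9. The simplices of K, each written with vertices in increasing order, are:

  0-simplices (10): [0], [1], [2], [3], [4], [5], [6], [7], [8], [9]
  1-simplices (30): (30 of them)
  2-simplices (20): (20 of them)

giving chain groups C_0 ≅ Z^10, C_1 ≅ Z^30, C_2 ≅ Z^20.

Boundary ∂_1: C_1 → C_0 maps an edge to its endpoints' difference, ∂[p,q] = q − p. For instance
  ∂[1,2] = [2] − [1].
This gives a 10×30 integer matrix of rank 9; reducing to Smith normal form yields diagonal entries (1,1,1,1,1,1,1,1,1).

The boundary map ∂_2: C_2 → C_1 maps a triangle to the signed sum of its edges. For instance
  ∂[2,4,8] = [4,8] − [2,8] + [2,4],
  ∂[3,4,6] = [4,6] − [3,6] + [3,4].
This gives a 30×20 integer matrix of rank 20; reducing to Smith normal form yields diagonal entries (1,1,1,1,1,1,1,1,1,1,1,1,1,1,1,1,1,1,1,2).

From H_k ≅ ker(∂_k) / im(∂_{k+1}) we obtain:

  H_0: rank C_0 − rank ∂_1 = 10 − 9 = 1, and the invariant factors of ∂_1 are all 1, so H_0 = Z.
  H_1: rank ker ∂_1 − rank ∂_2 = (30 − 9) − 20 = 1, and ∂_2 has invariant factor 2 > 1, so H_1 = Z × Z/2.
  H_2: rank ker ∂_2 − rank ∂_3 = (20 − 20) − 0 = 0, and there is no ∂_3, so H_2 = 0.

(K is a triangulation of the Klein bottle.)

Hence the Betti numbers are b_0 = 1, b_1 = 1, b_2 = 0.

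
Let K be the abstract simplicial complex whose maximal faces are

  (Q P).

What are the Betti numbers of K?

Order the vertices as P < Q. Listing each simplex with vertices in this order, K has dimension 1 with simplices:

  0-simplices (2): P, Q
  1-simplices (1): PQ

Hence C_0 ≅ Z^2, C_1 ≅ Z^1.

Boundary ∂_1: C_1 → C_0 sends each edge [p,q] (with p < q) to q − p. For instance
  ∂PQ = Q − P.
The 2×1 boundary matrix has rank 1 and Smith normal form diag(1).

Computing H_k = (kernel of ∂_k) / (image of ∂_{k+1}):

  H_0: rank C_0 − rank ∂_1 = 2 − 1 = 1, and the invariant factors of ∂_1 are all 1, so H_0 ≅ Z.
  H_1: rank ker ∂_1 − rank ∂_2 = (1 − 1) − 0 = 0, and there is no ∂_2, so H_1 ≅ 0.

As a check, the Euler characteristic is 2 − 1 = 1, which agrees with 1 − 0 = 1.

Hence the Betti numbers are b_0 = 1, b_1 = 0.

b_0 = 1, b_1 = 0.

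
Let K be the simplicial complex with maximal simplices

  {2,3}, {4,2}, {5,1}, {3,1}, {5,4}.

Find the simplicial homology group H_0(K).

We work with the vertex ordering 1 < 2 < 3 < 4 < 5. The simplices of K, each written with vertices in increasing order, are:

  0-simplices (5): [1], [2], [3], [4], [5]
  1-simplices (5): [1,3], [1,5], [2,3], [2,4], [4,5]

giving chain groups C_0 ≅ Z^5, C_1 ≅ Z^5.

Boundary ∂_1: C_1 → C_0 sends each edge [p,q] (with p < q) to q − p. For instance
  ∂[2,3] = [3] − [2].
As a 5×5 matrix over Z this has rank 4, with invariant factors (1,1,1,1).

Computing H_k = (kernel of ∂_k) / (image of ∂_{k+1}):

  H_0: rank C_0 − rank ∂_1 = 5 − 4 = 1, and the invariant factors of ∂_1 are all 1, so H_0 ≅ Z.

H_0 ≅ Z.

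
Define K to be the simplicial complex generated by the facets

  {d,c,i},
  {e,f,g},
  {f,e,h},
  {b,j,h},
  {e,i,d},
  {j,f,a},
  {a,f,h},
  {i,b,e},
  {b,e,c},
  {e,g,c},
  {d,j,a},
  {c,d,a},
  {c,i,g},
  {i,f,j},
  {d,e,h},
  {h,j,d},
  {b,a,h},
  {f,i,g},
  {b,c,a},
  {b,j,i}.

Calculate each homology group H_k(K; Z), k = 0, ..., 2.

H_0 ≅ Z,  H_1 ≅ Z ⊕ Z/2Z,  H_2 = 0.

Order the vertices as a < b < c < d < e < f < g < h < i < j. Listing each simplex with vertices in this order, K has dimension 2 with simplices:

  0-simplices (10): a, b, c, d, e, f, g, h, i, j
  1-simplices (30): ab, ac, ad, af, ah, aj, bc, be, bh, bi, bj, cd, ce, cg, ci, de, dh, di, dj, ef, eg, eh, ei, fg, fh, fi, fj, gi, hj, ij
  2-simplices (20): abc, abh, acd, adj, afh, afj, bce, bei, bhj, bij, cdi, ceg, cgi, deh, dei, dhj, efg, efh, fgi, fij

giving chain groups C_0 ≅ Z^10, C_1 ≅ Z^30, C_2 ≅ Z^20.

Boundary ∂_1: C_1 → C_0 maps an edge to its endpoints' difference, ∂[p,q] = q − p. For instance
  ∂ad = d − a.
The 10×30 boundary matrix has rank 9 and Smith normal form diag(1,1,1,1,1,1,1,1,1).

∂_2: C_2 → C_1 maps a triangle to the signed sum of its edges. For instance
  ∂acd = cd − ad + ac,
  ∂abh = bh − ah + ab.
As a 30×20 matrix over Z this has rank 20, with invariant factors (1,1,1,1,1,1,1,1,1,1,1,1,1,1,1,1,1,1,1,2).

Computing H_k = (kernel of ∂_k) / (image of ∂_{k+1}):

  H_0: rank C_0 − rank ∂_1 = 10 − 9 = 1, and the invariant factors of ∂_1 are all 1, so H_0 = Z.
  H_1: rank ker ∂_1 − rank ∂_2 = (30 − 9) − 20 = 1, and ∂_2 has invariant factor 2 > 1, so H_1 = Z ⊕ Z/2Z.
  H_2: rank ker ∂_2 − rank ∂_3 = (20 − 20) − 0 = 0, and there is no ∂_3, so H_2 = 0.

As a check, the Euler characteristic is 10 − 30 + 20 = 0, which agrees with 1 − 1 + 0 = 0.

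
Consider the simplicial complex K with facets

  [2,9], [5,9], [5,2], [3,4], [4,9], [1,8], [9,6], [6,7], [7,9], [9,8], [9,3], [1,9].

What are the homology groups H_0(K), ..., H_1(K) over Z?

H_0 ≅ Z,  H_1 ≅ Z^4.

We work with the vertex ordering 1 < 2 < 3 < 4 < 5 < 6 < 7 < 8 < 9. The simplices of K, each written with vertices in increasing order, are:

  0-simplices (9): [1], [2], [3], [4], [5], [6], [7], [8], [9]
  1-simplices (12): [1,8], [1,9], [2,5], [2,9], [3,4], [3,9], [4,9], [5,9], [6,7], [6,9], [7,9], [8,9]

so the chain groups are C_0 ≅ Z^9, C_1 ≅ Z^12.

The boundary map ∂_1: C_1 → C_0 maps an edge to its endpoints' difference, ∂[p,q] = q − p.
The 9×12 boundary matrix has rank 8 and Smith normal form diag(1,1,1,1,1,1,1,1).

From H_k ≅ ker(∂_k) / im(∂_{k+1}) we obtain:

  H_0: rank C_0 − rank ∂_1 = 9 − 8 = 1, and the invariant factors of ∂_1 are all 1, so H_0 = Z.
  H_1: rank ker ∂_1 − rank ∂_2 = (12 − 8) − 0 = 4, and there is no ∂_2, so H_1 = Z^4.

As a check, the Euler characteristic is 9 − 12 = -3, which agrees with 1 − 4 = -3.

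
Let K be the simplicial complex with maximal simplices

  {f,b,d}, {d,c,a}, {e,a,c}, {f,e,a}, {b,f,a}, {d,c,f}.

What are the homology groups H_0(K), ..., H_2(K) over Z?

H_0 = Z,  H_1 = Z,  H_2 = 0.

Fix the vertex order a < b < c < d < e < f and write every simplex with vertices in increasing order. Then dim K = 2 and the simplices of K are:

  0-simplices (6): a, b, c, d, e, f
  1-simplices (12): ab, ac, ad, ae, af, bd, bf, cd, ce, cf, df, ef
  2-simplices (6): abf, acd, ace, aef, bdf, cdf

Hence C_0 ≅ Z^6, C_1 ≅ Z^12, C_2 ≅ Z^6.

∂_1: C_1 → C_0 maps an edge to its endpoints' difference, ∂[p,q] = q − p. For instance
  ∂ce = e − c.
This gives a 6×12 integer matrix of rank 5; reducing to Smith normal form yields diagonal entries (1,1,1,1,1).

The boundary map ∂_2: C_2 → C_1 acts by ∂[p,q,r] = [q,r] − [p,r] + [p,q]. For instance
  ∂bdf = df − bf + bd,
  ∂ace = ce − ae + ac.
This gives a 12×6 integer matrix of rank 6; reducing to Smith normal form yields diagonal entries (1,1,1,1,1,1).

Computing H_k = (kernel of ∂_k) / (image of ∂_{k+1}):

  H_0: rank C_0 − rank ∂_1 = 6 − 5 = 1, and the invariant factors of ∂_1 are all 1, so H_0 ≅ Z.
  H_1: rank ker ∂_1 − rank ∂_2 = (12 − 5) − 6 = 1, and the invariant factors of ∂_2 are all 1, so H_1 ≅ Z.
  H_2: rank ker ∂_2 − rank ∂_3 = (6 − 6) − 0 = 0, and there is no ∂_3, so H_2 ≅ 0.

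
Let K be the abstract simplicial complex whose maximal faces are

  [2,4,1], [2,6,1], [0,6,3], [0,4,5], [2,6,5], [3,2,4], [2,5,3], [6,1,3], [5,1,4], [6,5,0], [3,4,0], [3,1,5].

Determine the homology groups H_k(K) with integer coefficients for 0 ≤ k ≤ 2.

H_0 ≅ Z,  H_1 ≅ Z/2,  H_2 = 0.

Order the vertices as 0 < 1 < 2 < 3 < 4 < 5 < 6. Listing each simplex with vertices in this order, K has dimension 2 with simplices:

  0-simplices (7): [0], [1], [2], [3], [4], [5], [6]
  1-simplices (18): [0,3], [0,4], [0,5], [0,6], [1,2], [1,3], [1,4], [1,5], [1,6], [2,3], [2,4], [2,5], [2,6], [3,4], [3,5], [3,6], [4,5], [5,6]
  2-simplices (12): [0,3,4], [0,3,6], [0,4,5], [0,5,6], [1,2,4], [1,2,6], [1,3,5], [1,3,6], [1,4,5], [2,3,4], [2,3,5], [2,5,6]

giving chain groups C_0 ≅ Z^7, C_1 ≅ Z^18, C_2 ≅ Z^12.

∂_1: C_1 → C_0 sends each edge [p,q] (with p < q) to q − p. For instance
  ∂[0,6] = [6] − [0].
The 7×18 boundary matrix has rank 6 and Smith normal form diag(1,1,1,1,1,1).

Boundary ∂_2: C_2 → C_1 sends each 2-simplex [p,q,r] to [q,r] − [p,r] + [p,q]. For instance
  ∂[1,3,6] = [3,6] − [1,6] + [1,3],
  ∂[0,3,6] = [3,6] − [0,6] + [0,3].
The 18×12 boundary matrix has rank 12 and Smith normal form diag(1,1,1,1,1,1,1,1,1,1,1,2).

Computing H_k = (kernel of ∂_k) / (image of ∂_{k+1}):

  H_0: rank C_0 − rank ∂_1 = 7 − 6 = 1, and the invariant factors of ∂_1 are all 1, so H_0 ≅ Z.
  H_1: rank ker ∂_1 − rank ∂_2 = (18 − 6) − 12 = 0, and ∂_2 has invariant factor 2 > 1, so H_1 ≅ Z/2.
  H_2: rank ker ∂_2 − rank ∂_3 = (12 − 12) − 0 = 0, and there is no ∂_3, so H_2 ≅ 0.

As a check, the Euler characteristic is 7 − 18 + 12 = 1, which agrees with 1 − 0 + 0 = 1.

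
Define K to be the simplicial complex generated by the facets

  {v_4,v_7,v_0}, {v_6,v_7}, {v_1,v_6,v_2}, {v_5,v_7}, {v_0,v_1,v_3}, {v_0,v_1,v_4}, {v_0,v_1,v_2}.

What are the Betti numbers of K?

Take the total order v_0 < v_1 < v_2 < v_3 < v_4 < v_5 < v_6 < v_7 on the vertex set. Then K (dimension 2) consists of the simplices:

  0-simplices (8): [v_0], [v_1], [v_2], [v_3], [v_4], [v_5], [v_6], [v_7]
  1-simplices (13): [v_0,v_1], [v_0,v_2], [v_0,v_3], [v_0,v_4], [v_0,v_7], [v_1,v_2], [v_1,v_3], [v_1,v_4], [v_1,v_6], [v_2,v_6], [v_4,v_7], [v_5,v_7], [v_6,v_7]
  2-simplices (5): [v_0,v_1,v_2], [v_0,v_1,v_3], [v_0,v_1,v_4], [v_0,v_4,v_7], [v_1,v_2,v_6]

giving chain groups C_0 ≅ Z^8, C_1 ≅ Z^13, C_2 ≅ Z^5.

The boundary map ∂_1: C_1 → C_0 sends each edge [p,q] (with p < q) to q − p. For instance
  ∂[v_0,v_4] = [v_4] − [v_0].
This gives a 8×13 integer matrix of rank 7; reducing to Smith normal form yields diagonal entries (1,1,1,1,1,1,1).

∂_2: C_2 → C_1 sends each 2-simplex [p,q,r] to [q,r] − [p,r] + [p,q]. For instance
  ∂[v_0,v_1,v_3] = [v_1,v_3] − [v_0,v_3] + [v_0,v_1],
  ∂[v_1,v_2,v_6] = [v_2,v_6] − [v_1,v_6] + [v_1,v_2].
As a 13×5 matrix over Z this has rank 5, with invariant factors (1,1,1,1,1).

From H_k ≅ ker(∂_k) / im(∂_{k+1}) we obtain:

  H_0: rank C_0 − rank ∂_1 = 8 − 7 = 1, and the invariant factors of ∂_1 are all 1, so H_0 ≅ Z.
  H_1: rank ker ∂_1 − rank ∂_2 = (13 − 7) − 5 = 1, and the invariant factors of ∂_2 are all 1, so H_1 ≅ Z.
  H_2: rank ker ∂_2 − rank ∂_3 = (5 − 5) − 0 = 0, and there is no ∂_3, so H_2 ≅ 0.

Hence the Betti numbers are b_0 = 1, b_1 = 1, b_2 = 0.

b_0 = 1, b_1 = 1, b_2 = 0.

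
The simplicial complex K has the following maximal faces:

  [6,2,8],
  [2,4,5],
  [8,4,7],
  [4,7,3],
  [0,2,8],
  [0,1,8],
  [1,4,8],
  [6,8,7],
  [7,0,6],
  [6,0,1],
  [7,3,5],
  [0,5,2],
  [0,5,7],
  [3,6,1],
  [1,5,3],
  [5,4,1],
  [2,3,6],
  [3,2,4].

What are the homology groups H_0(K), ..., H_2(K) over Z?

Fix the vertex order 0 < 1 < 2 < 3 < 4 < 5 < 6 < 7 < 8 and write every simplex with vertices in increasing order. Then dim K = 2 and the simplices of K are:

  0-simplices (9): [0], [1], [2], [3], [4], [5], [6], [7], [8]
  1-simplices (27): (27 of them)
  2-simplices (18): [0,1,6], [0,1,8], [0,2,5], [0,2,8], [0,5,7], [0,6,7], [1,3,5], [1,3,6], [1,4,5], [1,4,8], [2,3,4], [2,3,6], [2,4,5], [2,6,8], [3,4,7], [3,5,7], [4,7,8], [6,7,8]

Hence C_0 ≅ Z^9, C_1 ≅ Z^27, C_2 ≅ Z^18.

Boundary ∂_1: C_1 → C_0 is given by ∂[p,q] = [q] − [p]. For instance
  ∂[0,6] = [6] − [0].
This gives a 9×27 integer matrix of rank 8; reducing to Smith normal form yields diagonal entries (1,1,1,1,1,1,1,1).

∂_2: C_2 → C_1 maps a triangle to the signed sum of its edges. For instance
  ∂[4,7,8] = [7,8] − [4,8] + [4,7],
  ∂[0,2,8] = [2,8] − [0,8] + [0,2].
As a 27×18 matrix over Z this has rank 18, with invariant factors (1,1,1,1,1,1,1,1,1,1,1,1,1,1,1,1,1,2).

Computing H_k = (kernel of ∂_k) / (image of ∂_{k+1}):

  H_0: rank C_0 − rank ∂_1 = 9 − 8 = 1, and the invariant factors of ∂_1 are all 1, so H_0 ≅ Z.
  H_1: rank ker ∂_1 − rank ∂_2 = (27 − 8) − 18 = 1, and ∂_2 has invariant factor 2 > 1, so H_1 ≅ Z ⊕ Z_2.
  H_2: rank ker ∂_2 − rank ∂_3 = (18 − 18) − 0 = 0, and there is no ∂_3, so H_2 ≅ 0.

As a check, the Euler characteristic is 9 − 27 + 18 = 0, which agrees with 1 − 1 + 0 = 0.

H_0 = Z,  H_1 = Z ⊕ Z_2,  H_2 = 0.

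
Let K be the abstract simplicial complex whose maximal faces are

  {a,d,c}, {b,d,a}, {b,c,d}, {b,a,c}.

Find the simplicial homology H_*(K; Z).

We work with the vertex ordering a < b < c < d. The simplices of K, each written with vertices in increasing order, are:

  0-simplices (4): a, b, c, d
  1-simplices (6): ab, ac, ad, bc, bd, cd
  2-simplices (4): abc, abd, acd, bcd

Hence C_0 ≅ Z^4, C_1 ≅ Z^6, C_2 ≅ Z^4.

Boundary ∂_1: C_1 → C_0 is given by ∂[p,q] = [q] − [p]. For instance
  ∂ab = b − a.
The 4×6 boundary matrix has rank 3 and Smith normal form diag(1,1,1).

Boundary ∂_2: C_2 → C_1 maps a triangle to the signed sum of its edges. For instance
  ∂acd = cd − ad + ac,
  ∂abd = bd − ad + ab.
This gives a 6×4 integer matrix of rank 3; reducing to Smith normal form yields diagonal entries (1,1,1).

From H_k ≅ ker(∂_k) / im(∂_{k+1}) we obtain:

  H_0: rank C_0 − rank ∂_1 = 4 − 3 = 1, and the invariant factors of ∂_1 are all 1, so H_0 = Z.
  H_1: rank ker ∂_1 − rank ∂_2 = (6 − 3) − 3 = 0, and the invariant factors of ∂_2 are all 1, so H_1 = 0.
  H_2: rank ker ∂_2 − rank ∂_3 = (4 − 3) − 0 = 1, and there is no ∂_3, so H_2 = Z.

(K is a triangulation of the 2-sphere S^2.)

H_0 ≅ Z,  H_1 = 0,  H_2 ≅ Z.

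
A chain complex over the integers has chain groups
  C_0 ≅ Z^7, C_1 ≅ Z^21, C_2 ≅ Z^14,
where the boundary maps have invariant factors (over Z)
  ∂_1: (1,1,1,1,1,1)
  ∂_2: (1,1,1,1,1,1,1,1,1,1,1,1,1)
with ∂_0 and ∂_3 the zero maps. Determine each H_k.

H_0 = Z,  H_1 = Z^2,  H_2 = Z.

H_0: b_0 = 7 − 0 − 6 = 1; torsion from ∂_1 factors > 1: none. So H_0 = Z.
H_1: b_1 = 21 − 6 − 13 = 2; torsion from ∂_2 factors > 1: none. So H_1 = Z^2.
H_2: b_2 = 14 − 13 − 0 = 1; torsion from ∂_3 factors > 1: none. So H_2 = Z.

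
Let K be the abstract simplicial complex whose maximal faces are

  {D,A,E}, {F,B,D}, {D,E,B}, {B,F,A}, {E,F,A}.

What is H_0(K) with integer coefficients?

Fix the vertex order A < B < D < E < F and write every simplex with vertices in increasing order. Then dim K = 2 and the simplices of K are:

  0-simplices (5): A, B, D, E, F
  1-simplices (10): AB, AD, AE, AF, BD, BE, BF, DE, DF, EF
  2-simplices (5): ABF, ADE, AEF, BDE, BDF

Hence C_0 ≅ Z^5, C_1 ≅ Z^10, C_2 ≅ Z^5.

∂_1: C_1 → C_0 is given by ∂[p,q] = [q] − [p]. For instance
  ∂BD = D − B.
This gives a 5×10 integer matrix of rank 4; reducing to Smith normal form yields diagonal entries (1,1,1,1).

The boundary map ∂_2: C_2 → C_1 sends each 2-simplex [p,q,r] to [q,r] − [p,r] + [p,q]. For instance
  ∂ADE = DE − AE + AD,
  ∂BDE = DE − BE + BD.
This gives a 10×5 integer matrix of rank 5; reducing to Smith normal form yields diagonal entries (1,1,1,1,1).

From H_k ≅ ker(∂_k) / im(∂_{k+1}) we obtain:

  H_0: rank C_0 − rank ∂_1 = 5 − 4 = 1, and the invariant factors of ∂_1 are all 1, so H_0 ≅ Z.

(K is a triangulation of the Möbius band.)

H_0 ≅ Z.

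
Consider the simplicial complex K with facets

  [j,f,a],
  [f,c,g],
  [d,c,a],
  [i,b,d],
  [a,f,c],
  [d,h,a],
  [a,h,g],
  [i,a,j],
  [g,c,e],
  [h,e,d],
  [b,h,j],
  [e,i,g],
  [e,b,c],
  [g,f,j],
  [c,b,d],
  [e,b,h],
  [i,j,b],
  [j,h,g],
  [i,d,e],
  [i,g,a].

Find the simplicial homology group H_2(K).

Take the total order a < b < c < d < e < f < g < h < i < j on the vertex set. Then K (dimension 2) consists of the simplices:

  0-simplices (10): a, b, c, d, e, f, g, h, i, j
  1-simplices (30): ac, ad, af, ag, ah, ai, aj, bc, bd, be, bh, bi, bj, cd, ce, cf, cg, de, dh, di, eg, eh, ei, fg, fj, gh, gi, gj, hj, ij
  2-simplices (20): acd, acf, adh, afj, agh, agi, aij, bcd, bce, bdi, beh, bhj, bij, ceg, cfg, deh, dei, egi, fgj, ghj

Hence C_0 ≅ Z^10, C_1 ≅ Z^30, C_2 ≅ Z^20.

The boundary map ∂_1: C_1 → C_0 maps an edge to its endpoints' difference, ∂[p,q] = q − p. For instance
  ∂bh = h − b.
The resulting 10×30 matrix has rank 9, and its Smith normal form has invariant factors (1,1,1,1,1,1,1,1,1).

Boundary ∂_2: C_2 → C_1 sends each 2-simplex [p,q,r] to [q,r] − [p,r] + [p,q]. For instance
  ∂afj = fj − aj + af,
  ∂deh = eh − dh + de.
The 30×20 boundary matrix has rank 20 and Smith normal form diag(1,1,1,1,1,1,1,1,1,1,1,1,1,1,1,1,1,1,1,2).

Reading off H_k = ker ∂_k / im ∂_{k+1}:

  H_2: rank ker ∂_2 − rank ∂_3 = (20 − 20) − 0 = 0, and there is no ∂_3, so H_2 ≅ 0.

(K is a triangulation of the Klein bottle.)

H_2 ≅ 0.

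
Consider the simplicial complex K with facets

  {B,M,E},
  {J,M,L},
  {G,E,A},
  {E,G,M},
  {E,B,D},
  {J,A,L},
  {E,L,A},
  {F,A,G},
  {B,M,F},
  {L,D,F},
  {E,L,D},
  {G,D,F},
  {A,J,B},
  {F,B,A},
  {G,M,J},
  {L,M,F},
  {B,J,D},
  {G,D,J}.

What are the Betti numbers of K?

K has 9 vertices, 27 edges, 18 triangles.
rank ∂_0 = 0, rank ∂_1 = 8 ⇒ b_0 = 9 − 0 − 8 = 1; all invariant factors of ∂_1 are 1 so no torsion. So H_0 ≅ Z.
rank ∂_1 = 8, rank ∂_2 = 17 ⇒ b_1 = 27 − 8 − 17 = 2; all invariant factors of ∂_2 are 1 so no torsion. So H_1 ≅ Z^2.
rank ∂_2 = 17, rank ∂_3 = 0 ⇒ b_2 = 18 − 17 − 0 = 1. So H_2 ≅ Z.

b_0 = 1, b_1 = 2, b_2 = 1.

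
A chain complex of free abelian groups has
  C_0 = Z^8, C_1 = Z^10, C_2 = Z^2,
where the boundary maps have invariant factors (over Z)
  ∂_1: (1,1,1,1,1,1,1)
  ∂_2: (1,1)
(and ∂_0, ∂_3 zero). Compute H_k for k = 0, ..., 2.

H_0 = Z,  H_1 = Z,  H_2 = 0.

H_0: b_0 = 8 − 0 − 7 = 1; torsion from ∂_1 factors > 1: none. So H_0 = Z.
H_1: b_1 = 10 − 7 − 2 = 1; torsion from ∂_2 factors > 1: none. So H_1 = Z.
H_2: b_2 = 2 − 2 − 0 = 0; torsion from ∂_3 factors > 1: none. So H_2 = 0.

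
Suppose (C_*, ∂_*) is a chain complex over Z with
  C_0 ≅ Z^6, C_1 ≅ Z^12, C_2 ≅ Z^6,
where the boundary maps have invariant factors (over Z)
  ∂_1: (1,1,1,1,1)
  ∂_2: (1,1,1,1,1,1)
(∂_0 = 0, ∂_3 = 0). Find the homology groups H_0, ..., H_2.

H_0 ≅ Z,  H_1 ≅ Z,  H_2 = 0.

H_0: b_0 = 6 − 0 − 5 = 1; torsion from ∂_1 factors > 1: none. So H_0 ≅ Z.
H_1: b_1 = 12 − 5 − 6 = 1; torsion from ∂_2 factors > 1: none. So H_1 ≅ Z.
H_2: b_2 = 6 − 6 − 0 = 0; torsion from ∂_3 factors > 1: none. So H_2 ≅ 0.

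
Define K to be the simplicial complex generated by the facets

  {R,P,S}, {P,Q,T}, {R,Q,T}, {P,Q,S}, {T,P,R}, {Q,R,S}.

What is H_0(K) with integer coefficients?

Fix the vertex order P < Q < R < S < T and write every simplex with vertices in increasing order. Then dim K = 2 and the simplices of K are:

  0-simplices (5): P, Q, R, S, T
  1-simplices (9): PQ, PR, PS, PT, QR, QS, QT, RS, RT
  2-simplices (6): PQS, PQT, PRS, PRT, QRS, QRT

Hence C_0 ≅ Z^5, C_1 ≅ Z^9, C_2 ≅ Z^6.

The boundary map ∂_1: C_1 → C_0 is given by ∂[p,q] = [q] − [p]. For instance
  ∂QT = T − Q.
The 5×9 boundary matrix has rank 4 and Smith normal form diag(1,1,1,1).

The boundary map ∂_2: C_2 → C_1 maps a triangle to the signed sum of its edges. For instance
  ∂PRT = RT − PT + PR,
  ∂PQT = QT − PT + PQ.
This gives a 9×6 integer matrix of rank 5; reducing to Smith normal form yields diagonal entries (1,1,1,1,1).

Computing H_k = (kernel of ∂_k) / (image of ∂_{k+1}):

  H_0: rank C_0 − rank ∂_1 = 5 − 4 = 1, and the invariant factors of ∂_1 are all 1, so H_0 = Z.

H_0 = Z.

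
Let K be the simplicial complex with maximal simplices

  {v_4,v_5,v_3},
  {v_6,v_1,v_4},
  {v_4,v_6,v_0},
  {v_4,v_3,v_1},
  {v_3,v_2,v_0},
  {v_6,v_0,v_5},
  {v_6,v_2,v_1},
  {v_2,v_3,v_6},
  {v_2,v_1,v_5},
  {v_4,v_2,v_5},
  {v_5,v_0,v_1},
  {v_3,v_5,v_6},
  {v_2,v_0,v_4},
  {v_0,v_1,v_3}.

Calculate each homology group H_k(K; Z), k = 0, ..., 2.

Fix the vertex order v_0 < v_1 < v_2 < v_3 < v_4 < v_5 < v_6 and write every simplex with vertices in increasing order. Then dim K = 2 and the simplices of K are:

  0-simplices (7): [v_0], [v_1], [v_2], [v_3], [v_4], [v_5], [v_6]
  1-simplices (21): (21 of them)
  2-simplices (14): (14 of them)

so the chain groups are C_0 ≅ Z^7, C_1 ≅ Z^21, C_2 ≅ Z^14.

The boundary map ∂_1: C_1 → C_0 is given by ∂[p,q] = [q] − [p]. For instance
  ∂[v_0,v_4] = [v_4] − [v_0].
This gives a 7×21 integer matrix of rank 6; reducing to Smith normal form yields diagonal entries (1,1,1,1,1,1).

∂_2: C_2 → C_1 acts by ∂[p,q,r] = [q,r] − [p,r] + [p,q]. For instance
  ∂[v_0,v_2,v_4] = [v_2,v_4] − [v_0,v_4] + [v_0,v_2],
  ∂[v_0,v_4,v_6] = [v_4,v_6] − [v_0,v_6] + [v_0,v_4].
This gives a 21×14 integer matrix of rank 13; reducing to Smith normal form yields diagonal entries (1,1,1,1,1,1,1,1,1,1,1,1,1).

Now H_k = ker ∂_k / im ∂_{k+1}, so:

  H_0: rank C_0 − rank ∂_1 = 7 − 6 = 1, and the invariant factors of ∂_1 are all 1, so H_0 = Z.
  H_1: rank ker ∂_1 − rank ∂_2 = (21 − 6) − 13 = 2, and the invariant factors of ∂_2 are all 1, so H_1 = Z^2.
  H_2: rank ker ∂_2 − rank ∂_3 = (14 − 13) − 0 = 1, and there is no ∂_3, so H_2 = Z.

H_0 ≅ Z,  H_1 ≅ Z^2,  H_2 ≅ Z.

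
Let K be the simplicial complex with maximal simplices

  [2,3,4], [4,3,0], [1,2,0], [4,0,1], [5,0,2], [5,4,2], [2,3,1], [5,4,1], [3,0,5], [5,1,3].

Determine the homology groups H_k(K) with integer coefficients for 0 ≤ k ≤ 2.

We work with the vertex ordering 0 < 1 < 2 < 3 < 4 < 5. The simplices of K, each written with vertices in increasing order, are:

  0-simplices (6): [0], [1], [2], [3], [4], [5]
  1-simplices (15): [0,1], [0,2], [0,3], [0,4], [0,5], [1,2], [1,3], [1,4], [1,5], [2,3], [2,4], [2,5], [3,4], [3,5], [4,5]
  2-simplices (10): [0,1,2], [0,1,4], [0,2,5], [0,3,4], [0,3,5], [1,2,3], [1,3,5], [1,4,5], [2,3,4], [2,4,5]

so the chain groups are C_0 ≅ Z^6, C_1 ≅ Z^15, C_2 ≅ Z^10.

Boundary ∂_1: C_1 → C_0 is given by ∂[p,q] = [q] − [p]. For instance
  ∂[1,3] = [3] − [1].
As a 6×15 matrix over Z this has rank 5, with invariant factors (1,1,1,1,1).

Boundary ∂_2: C_2 → C_1 sends each 2-simplex [p,q,r] to [q,r] − [p,r] + [p,q]. For instance
  ∂[0,1,4] = [1,4] − [0,4] + [0,1],
  ∂[1,3,5] = [3,5] − [1,5] + [1,3].
As a 15×10 matrix over Z this has rank 10, with invariant factors (1,1,1,1,1,1,1,1,1,2).

Reading off H_k = ker ∂_k / im ∂_{k+1}:

  H_0: rank C_0 − rank ∂_1 = 6 − 5 = 1, and the invariant factors of ∂_1 are all 1, so H_0 ≅ Z.
  H_1: rank ker ∂_1 − rank ∂_2 = (15 − 5) − 10 = 0, and ∂_2 has invariant factor 2 > 1, so H_1 ≅ Z/2.
  H_2: rank ker ∂_2 − rank ∂_3 = (10 − 10) − 0 = 0, and there is no ∂_3, so H_2 ≅ 0.

(K is a triangulation of the real projective plane RP^2.)

H_0 ≅ Z,  H_1 ≅ Z/2,  H_2 = 0.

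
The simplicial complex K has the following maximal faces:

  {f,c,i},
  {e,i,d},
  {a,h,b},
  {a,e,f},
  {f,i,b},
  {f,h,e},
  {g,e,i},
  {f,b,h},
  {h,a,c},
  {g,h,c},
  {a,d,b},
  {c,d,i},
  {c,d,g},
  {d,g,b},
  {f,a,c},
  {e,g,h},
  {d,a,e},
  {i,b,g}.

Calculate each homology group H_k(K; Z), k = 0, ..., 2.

Take the total order a < b < c < d < e < f < g < h < i on the vertex set. Then K (dimension 2) consists of the simplices:

  0-simplices (9): a, b, c, d, e, f, g, h, i
  1-simplices (27): ab, ac, ad, ae, af, ah, bd, bf, bg, bh, bi, cd, cf, cg, ch, ci, de, dg, di, ef, eg, eh, ei, fh, fi, gh, gi
  2-simplices (18): abd, abh, acf, ach, ade, aef, bdg, bfh, bfi, bgi, cdg, cdi, cfi, cgh, dei, efh, egh, egi

Hence C_0 ≅ Z^9, C_1 ≅ Z^27, C_2 ≅ Z^18.

Boundary ∂_1: C_1 → C_0 sends each edge [p,q] (with p < q) to q − p.
This gives a 9×27 integer matrix of rank 8; reducing to Smith normal form yields diagonal entries (1,1,1,1,1,1,1,1).

Boundary ∂_2: C_2 → C_1 sends each 2-simplex [p,q,r] to [q,r] − [p,r] + [p,q]. For instance
  ∂cgh = gh − ch + cg,
  ∂cdi = di − ci + cd.
The 27×18 boundary matrix has rank 18 and Smith normal form diag(1,1,1,1,1,1,1,1,1,1,1,1,1,1,1,1,1,2).

From H_k ≅ ker(∂_k) / im(∂_{k+1}) we obtain:

  H_0: rank C_0 − rank ∂_1 = 9 − 8 = 1, and the invariant factors of ∂_1 are all 1, so H_0 ≅ Z.
  H_1: rank ker ∂_1 − rank ∂_2 = (27 − 8) − 18 = 1, and ∂_2 has invariant factor 2 > 1, so H_1 ≅ Z ⊕ Z/2Z.
  H_2: rank ker ∂_2 − rank ∂_3 = (18 − 18) − 0 = 0, and there is no ∂_3, so H_2 ≅ 0.

As a check, the Euler characteristic is 9 − 27 + 18 = 0, which agrees with 1 − 1 + 0 = 0.
(K is a triangulation of the Klein bottle.)

H_0 ≅ Z,  H_1 ≅ Z ⊕ Z/2Z,  H_2 = 0.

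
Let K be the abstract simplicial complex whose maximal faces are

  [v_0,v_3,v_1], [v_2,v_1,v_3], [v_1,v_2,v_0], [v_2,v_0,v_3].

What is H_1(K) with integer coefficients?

H_1 = 0.

We work with the vertex ordering v_0 < v_1 < v_2 < v_3. The simplices of K, each written with vertices in increasing order, are:

  0-simplices (4): [v_0], [v_1], [v_2], [v_3]
  1-simplices (6): [v_0,v_1], [v_0,v_2], [v_0,v_3], [v_1,v_2], [v_1,v_3], [v_2,v_3]
  2-simplices (4): [v_0,v_1,v_2], [v_0,v_1,v_3], [v_0,v_2,v_3], [v_1,v_2,v_3]

so the chain groups are C_0 ≅ Z^4, C_1 ≅ Z^6, C_2 ≅ Z^4.

Boundary ∂_1: C_1 → C_0 is given by ∂[p,q] = [q] − [p]. For instance
  ∂[v_2,v_3] = [v_3] − [v_2].
As a 4×6 matrix over Z this has rank 3, with invariant factors (1,1,1).

Boundary ∂_2: C_2 → C_1 sends each 2-simplex [p,q,r] to [q,r] − [p,r] + [p,q]. For instance
  ∂[v_1,v_2,v_3] = [v_2,v_3] − [v_1,v_3] + [v_1,v_2],
  ∂[v_0,v_2,v_3] = [v_2,v_3] − [v_0,v_3] + [v_0,v_2].
As a 6×4 matrix over Z this has rank 3, with invariant factors (1,1,1).

Reading off H_k = ker ∂_k / im ∂_{k+1}:

  H_1: rank ker ∂_1 − rank ∂_2 = (6 − 3) − 3 = 0, and the invariant factors of ∂_2 are all 1, so H_1 = 0.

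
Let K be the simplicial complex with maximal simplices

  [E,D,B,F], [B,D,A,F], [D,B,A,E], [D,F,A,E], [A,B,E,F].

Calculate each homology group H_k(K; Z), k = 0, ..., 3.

We work with the vertex ordering A < B < D < E < F. The simplices of K, each written with vertices in increasing order, are:

  0-simplices (5): A, B, D, E, F
  1-simplices (10): AB, AD, AE, AF, BD, BE, BF, DE, DF, EF
  2-simplices (10): ABD, ABE, ABF, ADE, ADF, AEF, BDE, BDF, BEF, DEF
  3-simplices (5): ABDE, ABDF, ABEF, ADEF, BDEF

giving chain groups C_0 ≅ Z^5, C_1 ≅ Z^10, C_2 ≅ Z^10, C_3 ≅ Z^5.

The boundary map ∂_1: C_1 → C_0 is given by ∂[p,q] = [q] − [p]. For instance
  ∂DF = F − D.
The 5×10 boundary matrix has rank 4 and Smith normal form diag(1,1,1,1).

The boundary map ∂_2: C_2 → C_1 acts by ∂[p,q,r] = [q,r] − [p,r] + [p,q]. For instance
  ∂ADE = DE − AE + AD,
  ∂BDF = DF − BF + BD.
The 10×10 boundary matrix has rank 6 and Smith normal form diag(1,1,1,1,1,1).

The boundary map ∂_3: C_3 → C_2 sends each 3-simplex σ to the alternating sum Σ_i (−1)^i (σ with its i-th vertex removed). For instance
  ∂ABDE = BDE − ADE + ABE − ABD,
  ∂ABEF = BEF − AEF + ABF − ABE.
This gives a 10×5 integer matrix of rank 4; reducing to Smith normal form yields diagonal entries (1,1,1,1).

From H_k ≅ ker(∂_k) / im(∂_{k+1}) we obtain:

  H_0: rank C_0 − rank ∂_1 = 5 − 4 = 1, and the invariant factors of ∂_1 are all 1, so H_0 = Z.
  H_1: rank ker ∂_1 − rank ∂_2 = (10 − 4) − 6 = 0, and the invariant factors of ∂_2 are all 1, so H_1 = 0.
  H_2: rank ker ∂_2 − rank ∂_3 = (10 − 6) − 4 = 0, and the invariant factors of ∂_3 are all 1, so H_2 = 0.
  H_3: rank ker ∂_3 − rank ∂_4 = (5 − 4) − 0 = 1, and there is no ∂_4, so H_3 = Z.

H_0 ≅ Z,  H_1 = 0,  H_2 = 0,  H_3 ≅ Z.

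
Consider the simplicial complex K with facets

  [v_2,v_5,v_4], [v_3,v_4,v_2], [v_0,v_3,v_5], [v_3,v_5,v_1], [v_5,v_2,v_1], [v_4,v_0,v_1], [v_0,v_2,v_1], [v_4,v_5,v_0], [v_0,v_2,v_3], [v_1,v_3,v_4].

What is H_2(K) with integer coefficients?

H_2 ≅ 0.

Take the total order v_0 < v_1 < v_2 < v_3 < v_4 < v_5 on the vertex set. Then K (dimension 2) consists of the simplices:

  0-simplices (6): [v_0], [v_1], [v_2], [v_3], [v_4], [v_5]
  1-simplices (15): (15 of them)
  2-simplices (10): [v_0,v_1,v_2], [v_0,v_1,v_4], [v_0,v_2,v_3], [v_0,v_3,v_5], [v_0,v_4,v_5], [v_1,v_2,v_5], [v_1,v_3,v_4], [v_1,v_3,v_5], [v_2,v_3,v_4], [v_2,v_4,v_5]

giving chain groups C_0 ≅ Z^6, C_1 ≅ Z^15, C_2 ≅ Z^10.

Boundary ∂_1: C_1 → C_0 sends each edge [p,q] (with p < q) to q − p. For instance
  ∂[v_2,v_4] = [v_4] − [v_2].
The 6×15 boundary matrix has rank 5 and Smith normal form diag(1,1,1,1,1).

The boundary map ∂_2: C_2 → C_1 acts by ∂[p,q,r] = [q,r] − [p,r] + [p,q]. For instance
  ∂[v_2,v_3,v_4] = [v_3,v_4] − [v_2,v_4] + [v_2,v_3],
  ∂[v_0,v_1,v_4] = [v_1,v_4] − [v_0,v_4] + [v_0,v_1].
The 15×10 boundary matrix has rank 10 and Smith normal form diag(1,1,1,1,1,1,1,1,1,2).

Computing H_k = (kernel of ∂_k) / (image of ∂_{k+1}):

  H_2: rank ker ∂_2 − rank ∂_3 = (10 − 10) − 0 = 0, and there is no ∂_3, so H_2 ≅ 0.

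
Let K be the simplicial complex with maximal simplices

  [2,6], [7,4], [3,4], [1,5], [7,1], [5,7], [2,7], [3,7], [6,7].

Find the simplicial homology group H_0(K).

H_0 = Z.

Order the vertices as 1 < 2 < 3 < 4 < 5 < 6 < 7. Listing each simplex with vertices in this order, K has dimension 1 with simplices:

  0-simplices (7): [1], [2], [3], [4], [5], [6], [7]
  1-simplices (9): [1,5], [1,7], [2,6], [2,7], [3,4], [3,7], [4,7], [5,7], [6,7]

giving chain groups C_0 ≅ Z^7, C_1 ≅ Z^9.

∂_1: C_1 → C_0 is given by ∂[p,q] = [q] − [p].
As a 7×9 matrix over Z this has rank 6, with invariant factors (1,1,1,1,1,1).

Now H_k = ker ∂_k / im ∂_{k+1}, so:

  H_0: rank C_0 − rank ∂_1 = 7 − 6 = 1, and the invariant factors of ∂_1 are all 1, so H_0 ≅ Z.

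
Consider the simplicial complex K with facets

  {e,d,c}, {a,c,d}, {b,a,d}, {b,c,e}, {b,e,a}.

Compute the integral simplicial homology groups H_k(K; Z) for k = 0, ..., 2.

H_0 ≅ Z,  H_1 ≅ Z,  H_2 = 0.

K has 5 vertices, 10 edges, 5 triangles.
rank ∂_0 = 0, rank ∂_1 = 4 ⇒ b_0 = 5 − 0 − 4 = 1; all invariant factors of ∂_1 are 1 so no torsion. So H_0 ≅ Z.
rank ∂_1 = 4, rank ∂_2 = 5 ⇒ b_1 = 10 − 4 − 5 = 1; all invariant factors of ∂_2 are 1 so no torsion. So H_1 ≅ Z.
rank ∂_2 = 5, rank ∂_3 = 0 ⇒ b_2 = 5 − 5 − 0 = 0. So H_2 ≅ 0.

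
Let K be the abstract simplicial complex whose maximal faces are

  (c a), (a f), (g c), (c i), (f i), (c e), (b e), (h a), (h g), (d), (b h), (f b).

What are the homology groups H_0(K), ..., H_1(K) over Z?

Take the total order a < b < c < d < e < f < g < h < i on the vertex set. Then K (dimension 1) consists of the simplices:

  0-simplices (9): a, b, c, d, e, f, g, h, i
  1-simplices (11): ac, af, ah, be, bf, bh, ce, cg, ci, fi, gh

Hence C_0 ≅ Z^9, C_1 ≅ Z^11.

Boundary ∂_1: C_1 → C_0 maps an edge to its endpoints' difference, ∂[p,q] = q − p. For instance
  ∂cg = g − c.
This gives a 9×11 integer matrix of rank 7; reducing to Smith normal form yields diagonal entries (1,1,1,1,1,1,1).

Now H_k = ker ∂_k / im ∂_{k+1}, so:

  H_0: rank C_0 − rank ∂_1 = 9 − 7 = 2, and the invariant factors of ∂_1 are all 1, so H_0 = Z^2.
  H_1: rank ker ∂_1 − rank ∂_2 = (11 − 7) − 0 = 4, and there is no ∂_2, so H_1 = Z^4.

As a check, the Euler characteristic is 9 − 11 = -2, which agrees with 2 − 4 = -2.

H_0 ≅ Z^2,  H_1 ≅ Z^4.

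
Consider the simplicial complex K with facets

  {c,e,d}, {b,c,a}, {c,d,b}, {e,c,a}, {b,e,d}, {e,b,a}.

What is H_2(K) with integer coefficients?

H_2 = Z.

Fix the vertex order a < b < c < d < e and write every simplex with vertices in increasing order. Then dim K = 2 and the simplices of K are:

  0-simplices (5): a, b, c, d, e
  1-simplices (9): ab, ac, ae, bc, bd, be, cd, ce, de
  2-simplices (6): abc, abe, ace, bcd, bde, cde

giving chain groups C_0 ≅ Z^5, C_1 ≅ Z^9, C_2 ≅ Z^6.

∂_1: C_1 → C_0 sends each edge [p,q] (with p < q) to q − p. For instance
  ∂bd = d − b.
The 5×9 boundary matrix has rank 4 and Smith normal form diag(1,1,1,1).

Boundary ∂_2: C_2 → C_1 sends each 2-simplex [p,q,r] to [q,r] − [p,r] + [p,q]. For instance
  ∂ace = ce − ae + ac,
  ∂abc = bc − ac + ab.
As a 9×6 matrix over Z this has rank 5, with invariant factors (1,1,1,1,1).

Reading off H_k = ker ∂_k / im ∂_{k+1}:

  H_2: rank ker ∂_2 − rank ∂_3 = (6 − 5) − 0 = 1, and there is no ∂_3, so H_2 ≅ Z.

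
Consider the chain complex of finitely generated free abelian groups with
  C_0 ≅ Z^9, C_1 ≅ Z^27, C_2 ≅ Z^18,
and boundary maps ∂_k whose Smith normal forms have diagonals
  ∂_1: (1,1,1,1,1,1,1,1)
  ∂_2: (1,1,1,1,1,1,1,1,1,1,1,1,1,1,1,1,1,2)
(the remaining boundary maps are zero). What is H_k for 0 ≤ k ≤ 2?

H_0: b_0 = 9 − 0 − 8 = 1; torsion from ∂_1 factors > 1: none. So H_0 ≅ Z.
H_1: b_1 = 27 − 8 − 18 = 1; torsion from ∂_2 factors > 1: [2]. So H_1 ≅ Z ⊕ Z_2.
H_2: b_2 = 18 − 18 − 0 = 0; torsion from ∂_3 factors > 1: none. So H_2 ≅ 0.

H_0 ≅ Z,  H_1 ≅ Z ⊕ Z_2,  H_2 = 0.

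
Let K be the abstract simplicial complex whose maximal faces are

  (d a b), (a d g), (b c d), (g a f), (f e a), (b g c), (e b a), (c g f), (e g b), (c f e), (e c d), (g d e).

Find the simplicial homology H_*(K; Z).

H_0 ≅ Z,  H_1 ≅ Z/2,  H_2 = 0.

Order the vertices as a < b < c < d < e < f < g. Listing each simplex with vertices in this order, K has dimension 2 with simplices:

  0-simplices (7): a, b, c, d, e, f, g
  1-simplices (18): ab, ad, ae, af, ag, bc, bd, be, bg, cd, ce, cf, cg, de, dg, ef, eg, fg
  2-simplices (12): abd, abe, adg, aef, afg, bcd, bcg, beg, cde, cef, cfg, deg

giving chain groups C_0 ≅ Z^7, C_1 ≅ Z^18, C_2 ≅ Z^12.

Boundary ∂_1: C_1 → C_0 sends each edge [p,q] (with p < q) to q − p. For instance
  ∂ab = b − a.
The resulting 7×18 matrix has rank 6, and its Smith normal form has invariant factors (1,1,1,1,1,1).

Boundary ∂_2: C_2 → C_1 acts by ∂[p,q,r] = [q,r] − [p,r] + [p,q]. For instance
  ∂aef = ef − af + ae,
  ∂cef = ef − cf + ce.
The resulting 18×12 matrix has rank 12, and its Smith normal form has invariant factors (1,1,1,1,1,1,1,1,1,1,1,2).

From H_k ≅ ker(∂_k) / im(∂_{k+1}) we obtain:

  H_0: rank C_0 − rank ∂_1 = 7 − 6 = 1, and the invariant factors of ∂_1 are all 1, so H_0 ≅ Z.
  H_1: rank ker ∂_1 − rank ∂_2 = (18 − 6) − 12 = 0, and ∂_2 has invariant factor 2 > 1, so H_1 ≅ Z/2.
  H_2: rank ker ∂_2 − rank ∂_3 = (12 − 12) − 0 = 0, and there is no ∂_3, so H_2 ≅ 0.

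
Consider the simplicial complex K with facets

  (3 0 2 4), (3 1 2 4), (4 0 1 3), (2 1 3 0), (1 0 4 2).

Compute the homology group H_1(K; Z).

Take the total order 0 < 1 < 2 < 3 < 4 on the vertex set. Then K (dimension 3) consists of the simplices:

  0-simplices (5): [0], [1], [2], [3], [4]
  1-simplices (10): [0,1], [0,2], [0,3], [0,4], [1,2], [1,3], [1,4], [2,3], [2,4], [3,4]
  2-simplices (10): [0,1,2], [0,1,3], [0,1,4], [0,2,3], [0,2,4], [0,3,4], [1,2,3], [1,2,4], [1,3,4], [2,3,4]
  3-simplices (5): [0,1,2,3], [0,1,2,4], [0,1,3,4], [0,2,3,4], [1,2,3,4]

so the chain groups are C_0 ≅ Z^5, C_1 ≅ Z^10, C_2 ≅ Z^10, C_3 ≅ Z^5.

∂_1: C_1 → C_0 is given by ∂[p,q] = [q] − [p].
The 5×10 boundary matrix has rank 4 and Smith normal form diag(1,1,1,1).

The boundary map ∂_2: C_2 → C_1 sends each 2-simplex [p,q,r] to [q,r] − [p,r] + [p,q]. For instance
  ∂[0,2,3] = [2,3] − [0,3] + [0,2],
  ∂[2,3,4] = [3,4] − [2,4] + [2,3].
The 10×10 boundary matrix has rank 6 and Smith normal form diag(1,1,1,1,1,1).

Boundary ∂_3: C_3 → C_2 sends each 3-simplex σ to the alternating sum Σ_i (−1)^i (σ with its i-th vertex removed). For instance
  ∂[0,1,3,4] = [1,3,4] − [0,3,4] + [0,1,4] − [0,1,3],
  ∂[0,1,2,4] = [1,2,4] − [0,2,4] + [0,1,4] − [0,1,2].
The 10×5 boundary matrix has rank 4 and Smith normal form diag(1,1,1,1).

From H_k ≅ ker(∂_k) / im(∂_{k+1}) we obtain:

  H_1: rank ker ∂_1 − rank ∂_2 = (10 − 4) − 6 = 0, and the invariant factors of ∂_2 are all 1, so H_1 = 0.

(K is a triangulation of the 3-sphere S^3.)

H_1 ≅ 0.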